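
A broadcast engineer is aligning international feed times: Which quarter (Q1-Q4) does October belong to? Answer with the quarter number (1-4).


Month: October (month 10)
Q1: January-March (months 1-3)
Q2: April-June (months 4-6)
Q3: July-September (months 7-9)
Q4: October-December (months 10-12)
Month 10 falls in Q4

4


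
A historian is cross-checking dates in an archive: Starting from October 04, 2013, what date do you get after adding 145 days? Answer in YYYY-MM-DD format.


Start: 2013-10-04
Adding 145 days
Days remaining in October: 27
After October: 118 days still to add
November 2013: 30 days, 88 remaining
December 2013: 31 days, 57 remaining
January 2014: 31 days, 26 remaining
February 2014 has 28 days, need 26
Result: 2014-02-26

2014-02-26


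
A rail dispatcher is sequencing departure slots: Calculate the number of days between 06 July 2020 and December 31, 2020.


Start: July 06, 2020
End: December 31, 2020
Days left in July: 25
August: 31
September: 30
October: 31
November: 30
... plus remaining months
Sum of remaining months: 153
Total: 25 + 153 = 178

178


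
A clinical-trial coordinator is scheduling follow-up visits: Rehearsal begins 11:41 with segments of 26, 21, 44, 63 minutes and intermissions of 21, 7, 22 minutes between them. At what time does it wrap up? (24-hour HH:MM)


Start: 11:41 = 701 min from midnight
  after task 1 (26 min): 12:07
  after break (21 min): 12:28
  after task 2 (21 min): 12:49
  after break (7 min): 12:56
  after task 3 (44 min): 13:40
  after break (22 min): 14:02
  after task 4 (63 min): 15:05
Total elapsed: 204 minutes
End time: 15:05

15:05


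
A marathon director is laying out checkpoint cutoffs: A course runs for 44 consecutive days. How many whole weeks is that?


Total days: 44
Days per week: 7
Division: 44 / 7 = 6 remainder 2
Complete weeks: 6
Remaining days: 2

6


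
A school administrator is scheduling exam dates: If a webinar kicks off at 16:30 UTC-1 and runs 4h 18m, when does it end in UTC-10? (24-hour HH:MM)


Start: 16:30 in UTC-1
Step 1 - add duration:
  minutes: 30 + 18 = 48
  hours: 16 + 4 + 0 = 20
  end in UTC-1: 20:48
Step 2 - convert UTC-1 -> UTC-10:
  offset difference: -10 - (-1) = -9 hours
  20 + (-9) = 11 -> mod 24 = 11
Result: 11:48 in UTC-10

11:48


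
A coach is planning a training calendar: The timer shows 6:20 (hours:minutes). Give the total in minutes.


Hours: 6
Minutes: 20
Convert hours to minutes: 6 x 60 = 360
Add remaining minutes: 360 + 20 = 380

380


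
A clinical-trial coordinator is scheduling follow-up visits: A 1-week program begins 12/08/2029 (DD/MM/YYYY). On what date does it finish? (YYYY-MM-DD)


Start: 2029-08-12
Weeks to add: 1
Convert to days: 1 x 7 = 7 days
Add 7 days to 2029-08-12
Result: 2029-08-19

2029-08-19


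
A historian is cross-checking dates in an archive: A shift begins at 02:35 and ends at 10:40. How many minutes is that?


Start time: 02:35 = 155 minutes from midnight
End time: 10:40 = 640 minutes from midnight
Difference: 640 - 155 = 485 minutes
That is 8 hours and 5 minutes

485


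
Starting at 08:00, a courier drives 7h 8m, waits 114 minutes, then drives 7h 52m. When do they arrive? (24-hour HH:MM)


Depart: 08:00
Leg 1: +428 min -> 15:08
Layover: +114 min -> 17:02
Leg 2: +472 min -> 00:54
Total travel: 1014 minutes = 16h 54m
Arrival: 00:54

00:54


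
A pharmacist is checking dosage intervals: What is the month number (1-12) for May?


Calendar month order:
4. April
5. May <--
6. June
May is month number 5

5


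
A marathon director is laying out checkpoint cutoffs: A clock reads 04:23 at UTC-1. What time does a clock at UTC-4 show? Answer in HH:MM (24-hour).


Local time: 04:23 at UTC-1 (offset -1h)
Target zone: UTC-4 (offset -4h)
Difference: -4 - (-1) = -3 hours
Calculation: 4 + (-3) = 1
Result: 01:23

01:23


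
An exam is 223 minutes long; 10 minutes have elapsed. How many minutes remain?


Total budget: 223 minutes
Time used: 10 minutes
Remaining: 223 - 10 = 213 minutes
Percent used: 4.5%
Percent remaining: 95.5%

213


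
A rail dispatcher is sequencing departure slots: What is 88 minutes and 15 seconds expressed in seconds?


Minutes: 88
Extra seconds: 15
Seconds per minute: 60
Minutes to seconds: 88 x 60 = 5280
Total: 5280 + 15 = 5295

5295


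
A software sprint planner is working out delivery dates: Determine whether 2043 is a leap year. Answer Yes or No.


Year: 2043
Divisible by 4? 2043 / 4 = 510.75 -> No
Not divisible by 4, so NOT a leap year

No


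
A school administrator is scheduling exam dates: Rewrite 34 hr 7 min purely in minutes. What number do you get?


Hours: 34
Extra minutes: 7
Minutes per hour: 60
Hours to minutes: 34 x 60 = 2040
Total: 2040 + 7 = 2047

2047


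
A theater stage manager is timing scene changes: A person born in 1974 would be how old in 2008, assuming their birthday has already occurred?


Birth year: 1974
Current year: 2008
Age = current year - birth year
Age = 2008 - 1974 = 34

34


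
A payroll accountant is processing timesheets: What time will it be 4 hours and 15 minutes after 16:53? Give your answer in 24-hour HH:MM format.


Start time: 16:53
Adding: 4 hours 15 minutes
Minutes: 53 + 15 = 68
Minute overflow: 68 >= 60, so carry 1 hour, minutes = 8
Hours: 16 + 4 + 1 = 21
Result: 21:08

21:08


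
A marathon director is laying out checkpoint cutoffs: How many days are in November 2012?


Month: November
Year: 2012
November is a 30-day month
Total: 30 days

30


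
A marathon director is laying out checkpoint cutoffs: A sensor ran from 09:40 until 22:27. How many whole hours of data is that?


Start: 09:40
End: 22:27
Hour difference: 22 - 9 = 13 hours
Minute difference: 27 - 40 = -13 minutes
Total minutes: 767
Complete hours: 767 / 60 = 12 (remainder 47)

12


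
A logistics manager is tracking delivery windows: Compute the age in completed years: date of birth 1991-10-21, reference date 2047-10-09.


Birth: 1991-10-21
Reference: 2047-10-09
Year difference: 2047 - 1991 = 56
Has birthday (10-21) occurred by 10-09? No
Birthday not yet reached this year -> subtract 1
Age in full years: 55

55


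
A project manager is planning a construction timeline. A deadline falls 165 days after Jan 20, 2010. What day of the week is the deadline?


Start: 2010-01-20 (Wednesday)
Step 1 - find target date: add 165 days
  2010-01-20 + 165 days = 2010-07-04
Step 2 - day of week:
  165 mod 7 = 4
  Wednesday + 4 days -> Sunday
Result: Sunday (2010-07-04)

Sunday


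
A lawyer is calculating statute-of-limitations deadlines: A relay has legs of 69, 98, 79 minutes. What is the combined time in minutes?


Durations: 69, 98, 79
Running sum: 69
+ 98 = 167
+ 79 = 246
Total duration: 246 minutes
That is 4 hours and 6 minutes

246


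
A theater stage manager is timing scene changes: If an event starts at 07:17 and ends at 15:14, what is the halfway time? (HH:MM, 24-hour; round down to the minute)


Start time: 07:17 = 437 minutes from midnight
End time: 15:14 = 914 minutes from midnight
Sum: 437 + 914 = 1351
Midpoint: 1351 / 2 = 675 minutes
Convert: 675 / 60 = 11 hours, 15 minutes
Result: 11:15

11:15


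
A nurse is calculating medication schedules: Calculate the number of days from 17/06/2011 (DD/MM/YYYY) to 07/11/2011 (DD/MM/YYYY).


Start date: 2011-06-17
End date: 2011-11-07
Jun 2011: +14 days
Jul 2011: +31 days
Aug 2011: +31 days
... (3 more months)
Total: 143 days

143


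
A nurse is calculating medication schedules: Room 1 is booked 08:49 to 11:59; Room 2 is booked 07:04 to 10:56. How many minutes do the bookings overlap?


Interval A: [529, 719] minutes from midnight
Interval B: [424, 656] minutes from midnight
Overlap start = max(529, 424) = 529
Overlap end = min(719, 656) = 656
Overlap = 656 - 529 = 127 minutes

127


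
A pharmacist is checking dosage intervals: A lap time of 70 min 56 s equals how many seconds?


Minutes: 70
Seconds: 56
Convert minutes to seconds: 70 x 60 = 4200
Add remaining seconds: 4200 + 56 = 4256

4256


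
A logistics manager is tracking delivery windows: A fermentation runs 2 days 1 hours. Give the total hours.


Days: 2
Extra hours: 1
Hours per day: 24
Days to hours: 2 x 24 = 48
Total: 48 + 1 = 49

49


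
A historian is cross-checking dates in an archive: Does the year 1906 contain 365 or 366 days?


Year: 1906
Check leap year rules:
Divisible by 4? No
1906 is not a leap year
Days: 365

365


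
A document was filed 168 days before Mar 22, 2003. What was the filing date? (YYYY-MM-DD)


Start: 2003-03-22
Subtracting 168 days
Days already passed in March: 22
After going back through March: 146 more days to subtract
February 2003: 28 days, 118 remaining
January 2003: 31 days, 87 remaining
December 2002: 31 days, 56 remaining
November 2002: 30 days, 26 remaining
Result: 2002-10-05

2002-10-05


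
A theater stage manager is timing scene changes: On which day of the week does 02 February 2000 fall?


Date: 2000-02-02
January 1, 2000 is a Saturday
Day of year: 33
Offset from Jan 1: 32 days
32 mod 7 = 4
Result: Wednesday

Wednesday


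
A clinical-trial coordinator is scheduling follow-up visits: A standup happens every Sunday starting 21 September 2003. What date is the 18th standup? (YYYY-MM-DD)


First occurrence: 2003-09-21 (occurrence 1)
Each occurrence is 7 days after the previous.
Occurrence 18 is 17 weeks after the first.
17 weeks = 119 days
2003-09-21 + 119 days = 2004-01-18

2004-01-18


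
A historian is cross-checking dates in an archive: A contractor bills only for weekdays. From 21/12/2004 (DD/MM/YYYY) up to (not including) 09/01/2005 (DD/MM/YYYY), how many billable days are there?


Start: 2004-12-21 (Tuesday)
End (exclusive): 2005-01-09 (Sunday)
Total calendar days: 19
Full weeks: 19 // 7 = 2 -> 10 weekdays
Remaining 5 days starting on Tuesday:
  Tue(w), Wed(w), Thu(w), Fri(w), Sat(-) -> 4 weekdays
Total business days: 10 + 4 = 14

14


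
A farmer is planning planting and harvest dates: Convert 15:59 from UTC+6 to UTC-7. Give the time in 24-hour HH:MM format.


Local time: 15:59 at UTC+6 (offset 6h)
Target zone: UTC-7 (offset -7h)
Difference: -7 - (6) = -13 hours
Calculation: 15 + (-13) = 2
Result: 02:59

02:59


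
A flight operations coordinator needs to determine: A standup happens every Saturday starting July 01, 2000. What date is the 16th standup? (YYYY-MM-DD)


First occurrence: 2000-07-01 (occurrence 1)
Each occurrence is 7 days after the previous.
Occurrence 16 is 15 weeks after the first.
15 weeks = 105 days
2000-07-01 + 105 days = 2000-10-14

2000-10-14


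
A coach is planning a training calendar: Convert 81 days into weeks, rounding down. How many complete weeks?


Total days: 81
Days per week: 7
Division: 81 / 7 = 11 remainder 4
Complete weeks: 11
Remaining days: 4

11


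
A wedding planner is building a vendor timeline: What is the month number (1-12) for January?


Calendar month order:
1. January <--
2. February
January is month number 1

1


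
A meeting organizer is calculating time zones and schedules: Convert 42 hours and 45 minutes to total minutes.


Hours: 42
Extra minutes: 45
Minutes per hour: 60
Hours to minutes: 42 x 60 = 2520
Total: 2520 + 45 = 2565

2565


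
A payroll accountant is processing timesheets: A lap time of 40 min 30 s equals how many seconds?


Minutes: 40
Seconds: 30
Convert minutes to seconds: 40 x 60 = 2400
Add remaining seconds: 2400 + 30 = 2430

2430


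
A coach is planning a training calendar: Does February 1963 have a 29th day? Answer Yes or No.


Year: 1963
Divisible by 4? 1963 / 4 = 490.75 -> No
Not divisible by 4, so NOT a leap year

No


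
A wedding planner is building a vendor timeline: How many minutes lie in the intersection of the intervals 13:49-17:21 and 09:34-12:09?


Interval A: [829, 1041] minutes from midnight
Interval B: [574, 729] minutes from midnight
Overlap start = max(829, 574) = 829
Overlap end = min(1041, 729) = 729
End <= start, so the intervals do not overlap: 0 minutes

0


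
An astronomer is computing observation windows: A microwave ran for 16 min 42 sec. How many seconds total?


Minutes: 16
Extra seconds: 42
Seconds per minute: 60
Minutes to seconds: 16 x 60 = 960
Total: 960 + 42 = 1002

1002


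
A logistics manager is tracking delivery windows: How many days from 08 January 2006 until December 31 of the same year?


Start: January 08, 2006
End: December 31, 2006
Days left in January: 23
February: 28
March: 31
April: 30
May: 31
... plus remaining months
Sum of remaining months: 334
Total: 23 + 334 = 357

357


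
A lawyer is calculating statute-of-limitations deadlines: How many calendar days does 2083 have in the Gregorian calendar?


Year: 2083
Check leap year rules:
Divisible by 4? No
2083 is not a leap year
Days: 365

365


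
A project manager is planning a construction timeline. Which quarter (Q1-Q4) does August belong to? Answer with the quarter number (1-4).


Month: August (month 8)
Q1: January-March (months 1-3)
Q2: April-June (months 4-6)
Q3: July-September (months 7-9)
Q4: October-December (months 10-12)
Month 8 falls in Q3

3


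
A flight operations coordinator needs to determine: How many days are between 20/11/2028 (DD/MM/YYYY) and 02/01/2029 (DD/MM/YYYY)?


Start date: 2028-11-20
End date: 2029-01-02
Nov 2028: +11 days
Dec 2028: +31 days
Jan 2029: +1 days
Total: 43 days

43


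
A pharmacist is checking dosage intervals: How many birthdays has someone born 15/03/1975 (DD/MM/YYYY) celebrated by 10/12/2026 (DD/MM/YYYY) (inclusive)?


Birth: 1975-03-15
Reference: 2026-12-10
Year difference: 2026 - 1975 = 51
Has birthday (03-15) occurred by 12-10? Yes
Age in full years: 51

51


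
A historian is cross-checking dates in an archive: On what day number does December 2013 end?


Month: December
Year: 2013
December is a 31-day month
Total: 31 days

31


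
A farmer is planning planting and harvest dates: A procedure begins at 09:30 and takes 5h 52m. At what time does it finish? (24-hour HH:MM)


Start time: 09:30
Adding: 5 hours 52 minutes
Minutes: 30 + 52 = 82
Minute overflow: 82 >= 60, so carry 1 hour, minutes = 22
Hours: 9 + 5 + 1 = 15
Result: 15:22

15:22


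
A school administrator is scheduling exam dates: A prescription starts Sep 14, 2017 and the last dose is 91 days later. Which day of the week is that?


Start: 2017-09-14 (Thursday)
Step 1 - find target date: add 91 days
  2017-09-14 + 91 days = 2017-12-14
Step 2 - day of week:
  91 mod 7 = 0
  Thursday + 0 days -> Thursday
Result: Thursday (2017-12-14)

Thursday


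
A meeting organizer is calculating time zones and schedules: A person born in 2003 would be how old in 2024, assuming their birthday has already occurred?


Birth year: 2003
Current year: 2024
Age = current year - birth year
Age = 2024 - 2003 = 21

21


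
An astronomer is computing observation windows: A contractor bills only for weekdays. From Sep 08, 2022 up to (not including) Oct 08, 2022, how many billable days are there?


Start: 2022-09-08 (Thursday)
End (exclusive): 2022-10-08 (Saturday)
Total calendar days: 30
Full weeks: 30 // 7 = 4 -> 20 weekdays
Remaining 2 days starting on Thursday:
  Thu(w), Fri(w) -> 2 weekdays
Total business days: 20 + 2 = 22

22


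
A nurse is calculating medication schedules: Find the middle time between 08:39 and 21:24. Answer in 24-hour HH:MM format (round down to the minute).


Start time: 08:39 = 519 minutes from midnight
End time: 21:24 = 1284 minutes from midnight
Sum: 519 + 1284 = 1803
Midpoint: 1803 / 2 = 901 minutes
Convert: 901 / 60 = 15 hours, 1 minutes
Result: 15:01

15:01


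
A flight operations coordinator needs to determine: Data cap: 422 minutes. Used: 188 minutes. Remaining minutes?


Total budget: 422 minutes
Time used: 188 minutes
Remaining: 422 - 188 = 234 minutes
Percent used: 44.5%
Percent remaining: 55.5%

234


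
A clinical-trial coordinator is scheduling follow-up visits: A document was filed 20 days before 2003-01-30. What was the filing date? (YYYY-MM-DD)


Start: 2003-01-30
Subtracting 20 days
Days already passed in January: 30
Result: 2003-01-10

2003-01-10


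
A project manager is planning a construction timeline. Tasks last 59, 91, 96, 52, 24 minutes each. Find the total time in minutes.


Durations: 59, 91, 96, 52, 24
Running sum: 59
+ 91 = 150
+ 96 = 246
+ 52 = 298
+ 24 = 322
Total duration: 322 minutes
That is 5 hours and 22 minutes

322


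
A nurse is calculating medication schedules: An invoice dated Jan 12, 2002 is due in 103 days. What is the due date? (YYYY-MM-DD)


Start: 2002-01-12
Adding 103 days
Days remaining in January: 19
After January: 84 days still to add
February 2002: 28 days, 56 remaining
March 2002: 31 days, 25 remaining
April 2002 has 30 days, need 25
Result: 2002-04-25

2002-04-25


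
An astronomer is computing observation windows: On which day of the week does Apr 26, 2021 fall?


Date: 2021-04-26
January 1, 2021 is a Friday
Day of year: 116
Offset from Jan 1: 115 days
115 mod 7 = 3
Result: Monday

Monday


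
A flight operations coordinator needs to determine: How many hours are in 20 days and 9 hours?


Days: 20
Extra hours: 9
Hours per day: 24
Days to hours: 20 x 24 = 480
Total: 480 + 9 = 489

489


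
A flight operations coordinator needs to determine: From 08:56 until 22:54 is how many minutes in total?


Start time: 08:56 = 536 minutes from midnight
End time: 22:54 = 1374 minutes from midnight
Difference: 1374 - 536 = 838 minutes
That is 13 hours and 58 minutes

838


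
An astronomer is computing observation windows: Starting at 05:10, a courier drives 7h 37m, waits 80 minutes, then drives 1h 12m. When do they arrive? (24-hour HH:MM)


Depart: 05:10
Leg 1: +457 min -> 12:47
Layover: +80 min -> 14:07
Leg 2: +72 min -> 15:19
Total travel: 609 minutes = 10h 9m
Arrival: 15:19

15:19


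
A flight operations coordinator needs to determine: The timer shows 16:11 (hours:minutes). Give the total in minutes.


Hours: 16
Minutes: 11
Convert hours to minutes: 16 x 60 = 960
Add remaining minutes: 960 + 11 = 971

971


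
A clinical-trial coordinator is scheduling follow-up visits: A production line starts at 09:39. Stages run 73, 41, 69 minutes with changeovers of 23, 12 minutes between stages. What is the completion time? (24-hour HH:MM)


Start: 09:39 = 579 min from midnight
  after task 1 (73 min): 10:52
  after break (23 min): 11:15
  after task 2 (41 min): 11:56
  after break (12 min): 12:08
  after task 3 (69 min): 13:17
Total elapsed: 218 minutes
End time: 13:17

13:17


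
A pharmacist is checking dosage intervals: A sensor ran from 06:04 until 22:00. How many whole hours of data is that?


Start: 06:04
End: 22:00
Hour difference: 22 - 6 = 16 hours
Minute difference: 0 - 4 = -4 minutes
Total minutes: 956
Complete hours: 956 / 60 = 15 (remainder 56)

15


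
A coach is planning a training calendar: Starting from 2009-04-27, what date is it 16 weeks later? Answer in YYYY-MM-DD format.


Start: 2009-04-27
Weeks to add: 16
Convert to days: 16 x 7 = 112 days
Add 112 days to 2009-04-27
Result: 2009-08-17

2009-08-17


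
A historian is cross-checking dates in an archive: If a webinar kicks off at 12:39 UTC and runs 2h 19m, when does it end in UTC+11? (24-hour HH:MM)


Start: 12:39 in UTC
Step 1 - add duration:
  minutes: 39 + 19 = 58
  hours: 12 + 2 + 0 = 14
  end in UTC: 14:58
Step 2 - convert UTC -> UTC+11:
  offset difference: 11 - (0) = 11 hours
  14 + (11) = 25 -> mod 24 = 1
Result: 01:58 in UTC+11

01:58


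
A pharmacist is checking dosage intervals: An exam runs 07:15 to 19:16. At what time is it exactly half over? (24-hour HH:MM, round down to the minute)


Start time: 07:15 = 435 minutes from midnight
End time: 19:16 = 1156 minutes from midnight
Sum: 435 + 1156 = 1591
Midpoint: 1591 / 2 = 795 minutes
Convert: 795 / 60 = 13 hours, 15 minutes
Result: 13:15

13:15


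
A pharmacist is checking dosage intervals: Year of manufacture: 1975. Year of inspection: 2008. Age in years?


Birth year: 1975
Current year: 2008
Age = current year - birth year
Age = 2008 - 1975 = 33

33


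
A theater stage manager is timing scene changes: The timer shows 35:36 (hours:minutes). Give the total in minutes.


Hours: 35
Minutes: 36
Convert hours to minutes: 35 x 60 = 2100
Add remaining minutes: 2100 + 36 = 2136

2136


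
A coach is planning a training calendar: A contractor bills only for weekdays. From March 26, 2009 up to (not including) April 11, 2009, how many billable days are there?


Start: 2009-03-26 (Thursday)
End (exclusive): 2009-04-11 (Saturday)
Total calendar days: 16
Full weeks: 16 // 7 = 2 -> 10 weekdays
Remaining 2 days starting on Thursday:
  Thu(w), Fri(w) -> 2 weekdays
Total business days: 10 + 2 = 12

12


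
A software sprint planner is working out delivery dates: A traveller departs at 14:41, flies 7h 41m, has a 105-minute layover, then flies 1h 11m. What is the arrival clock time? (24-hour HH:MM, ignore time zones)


Depart: 14:41
Leg 1: +461 min -> 22:22
Layover: +105 min -> 00:07
Leg 2: +71 min -> 01:18
Total travel: 637 minutes = 10h 37m
Arrival: 01:18

01:18


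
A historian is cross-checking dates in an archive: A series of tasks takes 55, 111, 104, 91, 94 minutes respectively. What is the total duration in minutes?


Durations: 55, 111, 104, 91, 94
Running sum: 55
+ 111 = 166
+ 104 = 270
+ 91 = 361
+ 94 = 455
Total duration: 455 minutes
That is 7 hours and 35 minutes

455


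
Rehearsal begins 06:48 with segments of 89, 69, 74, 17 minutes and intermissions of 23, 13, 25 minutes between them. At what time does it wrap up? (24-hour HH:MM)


Start: 06:48 = 408 min from midnight
  after task 1 (89 min): 08:17
  after break (23 min): 08:40
  after task 2 (69 min): 09:49
  after break (13 min): 10:02
  after task 3 (74 min): 11:16
  after break (25 min): 11:41
  after task 4 (17 min): 11:58
Total elapsed: 310 minutes
End time: 11:58

11:58


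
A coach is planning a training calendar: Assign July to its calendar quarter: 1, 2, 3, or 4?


Month: July (month 7)
Q1: January-March (months 1-3)
Q2: April-June (months 4-6)
Q3: July-September (months 7-9)
Q4: October-December (months 10-12)
Month 7 falls in Q3

3


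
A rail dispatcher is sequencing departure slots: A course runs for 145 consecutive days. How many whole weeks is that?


Total days: 145
Days per week: 7
Division: 145 / 7 = 20 remainder 5
Complete weeks: 20
Remaining days: 5

20


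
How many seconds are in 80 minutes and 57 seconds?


Minutes: 80
Seconds: 57
Convert minutes to seconds: 80 x 60 = 4800
Add remaining seconds: 4800 + 57 = 4857

4857


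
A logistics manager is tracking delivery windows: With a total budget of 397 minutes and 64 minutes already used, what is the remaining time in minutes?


Total budget: 397 minutes
Time used: 64 minutes
Remaining: 397 - 64 = 333 minutes
Percent used: 16.1%
Percent remaining: 83.9%

333


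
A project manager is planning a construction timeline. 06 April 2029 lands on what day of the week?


Date: 2029-04-06
January 1, 2029 is a Monday
Day of year: 96
Offset from Jan 1: 95 days
95 mod 7 = 4
Result: Friday

Friday


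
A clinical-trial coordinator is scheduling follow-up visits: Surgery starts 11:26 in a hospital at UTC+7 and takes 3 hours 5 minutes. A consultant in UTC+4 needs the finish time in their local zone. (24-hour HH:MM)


Start: 11:26 in UTC+7
Step 1 - add duration:
  minutes: 26 + 5 = 31
  hours: 11 + 3 + 0 = 14
  end in UTC+7: 14:31
Step 2 - convert UTC+7 -> UTC+4:
  offset difference: 4 - (7) = -3 hours
  14 + (-3) = 11 -> mod 24 = 11
Result: 11:31 in UTC+4

11:31


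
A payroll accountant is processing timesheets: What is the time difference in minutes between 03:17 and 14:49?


Start time: 03:17 = 197 minutes from midnight
End time: 14:49 = 889 minutes from midnight
Difference: 889 - 197 = 692 minutes
That is 11 hours and 32 minutes

692


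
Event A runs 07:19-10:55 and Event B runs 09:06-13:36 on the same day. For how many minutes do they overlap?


Interval A: [439, 655] minutes from midnight
Interval B: [546, 816] minutes from midnight
Overlap start = max(439, 546) = 546
Overlap end = min(655, 816) = 655
Overlap = 655 - 546 = 109 minutes

109


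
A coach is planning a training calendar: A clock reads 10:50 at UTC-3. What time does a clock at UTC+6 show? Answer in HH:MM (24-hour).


Local time: 10:50 at UTC-3 (offset -3h)
Target zone: UTC+6 (offset 6h)
Difference: 6 - (-3) = 9 hours
Calculation: 10 + (9) = 19
Result: 19:50

19:50


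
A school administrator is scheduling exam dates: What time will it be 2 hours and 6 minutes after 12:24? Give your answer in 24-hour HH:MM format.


Start time: 12:24
Adding: 2 hours 6 minutes
Minutes: 24 + 6 = 30
Hours: 12 + 2 + 0 = 14
Result: 14:30

14:30


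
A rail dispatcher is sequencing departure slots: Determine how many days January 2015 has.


Month: January
Year: 2015
January is a 31-day month
Total: 31 days

31


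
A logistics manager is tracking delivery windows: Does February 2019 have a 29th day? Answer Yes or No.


Year: 2019
Divisible by 4? 2019 / 4 = 504.75 -> No
Not divisible by 4, so NOT a leap year

No


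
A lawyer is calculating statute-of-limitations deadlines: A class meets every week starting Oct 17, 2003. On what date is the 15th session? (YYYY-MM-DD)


First occurrence: 2003-10-17 (occurrence 1)
Each occurrence is 7 days after the previous.
Occurrence 15 is 14 weeks after the first.
14 weeks = 98 days
2003-10-17 + 98 days = 2004-01-23

2004-01-23


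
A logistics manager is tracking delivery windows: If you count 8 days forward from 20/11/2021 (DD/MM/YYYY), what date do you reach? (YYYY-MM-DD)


Start: 2021-11-20
Adding 8 days
Days remaining in November: 10
Result: 2021-11-28

2021-11-28


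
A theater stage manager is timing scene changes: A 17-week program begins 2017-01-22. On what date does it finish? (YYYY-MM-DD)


Start: 2017-01-22
Weeks to add: 17
Convert to days: 17 x 7 = 119 days
Add 119 days to 2017-01-22
Result: 2017-05-21

2017-05-21


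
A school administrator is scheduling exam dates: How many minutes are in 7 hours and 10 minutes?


Hours: 7
Extra minutes: 10
Minutes per hour: 60
Hours to minutes: 7 x 60 = 420
Total: 420 + 10 = 430

430


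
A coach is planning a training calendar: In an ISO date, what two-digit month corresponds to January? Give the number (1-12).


Calendar month order:
1. January <--
2. February
January is month number 1

1


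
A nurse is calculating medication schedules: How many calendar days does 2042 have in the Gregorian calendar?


Year: 2042
Check leap year rules:
Divisible by 4? No
2042 is not a leap year
Days: 365

365


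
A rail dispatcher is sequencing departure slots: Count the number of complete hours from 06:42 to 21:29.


Start: 06:42
End: 21:29
Hour difference: 21 - 6 = 15 hours
Minute difference: 29 - 42 = -13 minutes
Total minutes: 887
Complete hours: 887 / 60 = 14 (remainder 47)

14


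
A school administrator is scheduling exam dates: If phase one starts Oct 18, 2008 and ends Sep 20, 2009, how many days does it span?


Start date: 2008-10-18
End date: 2009-09-20
Oct 2008: +14 days
Nov 2008: +30 days
Dec 2008: +31 days
... (9 more months)
Total: 337 days

337


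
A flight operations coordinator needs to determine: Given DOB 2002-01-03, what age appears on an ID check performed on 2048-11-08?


Birth: 2002-01-03
Reference: 2048-11-08
Year difference: 2048 - 2002 = 46
Has birthday (01-03) occurred by 11-08? Yes
Age in full years: 46

46


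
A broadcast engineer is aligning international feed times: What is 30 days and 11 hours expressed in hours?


Days: 30
Extra hours: 11
Hours per day: 24
Days to hours: 30 x 24 = 720
Total: 720 + 11 = 731

731


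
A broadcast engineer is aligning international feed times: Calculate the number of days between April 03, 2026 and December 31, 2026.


Start: April 03, 2026
End: December 31, 2026
Days left in April: 27
May: 31
June: 30
July: 31
August: 31
... plus remaining months
Sum of remaining months: 245
Total: 27 + 245 = 272

272


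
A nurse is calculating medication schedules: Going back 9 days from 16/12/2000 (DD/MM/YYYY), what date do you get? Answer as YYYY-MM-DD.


Start: 2000-12-16
Subtracting 9 days
Days already passed in December: 16
Result: 2000-12-07

2000-12-07


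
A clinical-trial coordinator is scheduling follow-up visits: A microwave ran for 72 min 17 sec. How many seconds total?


Minutes: 72
Extra seconds: 17
Seconds per minute: 60
Minutes to seconds: 72 x 60 = 4320
Total: 4320 + 17 = 4337

4337


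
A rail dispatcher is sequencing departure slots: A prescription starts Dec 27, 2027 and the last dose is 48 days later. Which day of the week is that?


Start: 2027-12-27 (Monday)
Step 1 - find target date: add 48 days
  2027-12-27 + 48 days = 2028-02-13
Step 2 - day of week:
  48 mod 7 = 6
  Monday + 6 days -> Sunday
Result: Sunday (2028-02-13)

Sunday


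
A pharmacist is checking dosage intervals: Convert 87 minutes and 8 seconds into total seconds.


Minutes: 87
Seconds: 8
Convert minutes to seconds: 87 x 60 = 5220
Add remaining seconds: 5220 + 8 = 5228

5228


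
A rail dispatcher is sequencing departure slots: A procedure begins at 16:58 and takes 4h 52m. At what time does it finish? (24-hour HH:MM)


Start time: 16:58
Adding: 4 hours 52 minutes
Minutes: 58 + 52 = 110
Minute overflow: 110 >= 60, so carry 1 hour, minutes = 50
Hours: 16 + 4 + 1 = 21
Result: 21:50

21:50


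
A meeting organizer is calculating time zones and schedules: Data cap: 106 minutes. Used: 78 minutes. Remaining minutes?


Total budget: 106 minutes
Time used: 78 minutes
Remaining: 106 - 78 = 28 minutes
Percent used: 73.6%
Percent remaining: 26.4%

28


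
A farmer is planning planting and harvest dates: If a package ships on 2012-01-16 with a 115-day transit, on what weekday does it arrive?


Start: 2012-01-16 (Monday)
Step 1 - find target date: add 115 days
  2012-01-16 + 115 days = 2012-05-10
Step 2 - day of week:
  115 mod 7 = 3
  Monday + 3 days -> Thursday
Result: Thursday (2012-05-10)

Thursday


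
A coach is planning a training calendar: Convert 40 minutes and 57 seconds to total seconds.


Minutes: 40
Extra seconds: 57
Seconds per minute: 60
Minutes to seconds: 40 x 60 = 2400
Total: 2400 + 57 = 2457

2457


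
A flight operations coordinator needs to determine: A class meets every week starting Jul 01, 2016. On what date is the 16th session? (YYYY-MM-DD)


First occurrence: 2016-07-01 (occurrence 1)
Each occurrence is 7 days after the previous.
Occurrence 16 is 15 weeks after the first.
15 weeks = 105 days
2016-07-01 + 105 days = 2016-10-14

2016-10-14


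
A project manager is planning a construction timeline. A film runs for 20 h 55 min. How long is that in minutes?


Hours: 20
Minutes: 55
Convert hours to minutes: 20 x 60 = 1200
Add remaining minutes: 1200 + 55 = 1255

1255


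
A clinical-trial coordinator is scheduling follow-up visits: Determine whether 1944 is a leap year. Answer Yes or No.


Year: 1944
Divisible by 4? 1944 / 4 = 486.0 -> Yes
Divisible by 100? 1944 / 100 = 19.44 -> No
Divisible by 4 but not 100, so it IS a leap year

Yes


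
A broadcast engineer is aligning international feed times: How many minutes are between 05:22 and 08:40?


Start time: 05:22 = 322 minutes from midnight
End time: 08:40 = 520 minutes from midnight
Difference: 520 - 322 = 198 minutes
That is 3 hours and 18 minutes

198


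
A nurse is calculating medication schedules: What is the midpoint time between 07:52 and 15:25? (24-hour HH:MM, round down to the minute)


Start time: 07:52 = 472 minutes from midnight
End time: 15:25 = 925 minutes from midnight
Sum: 472 + 925 = 1397
Midpoint: 1397 / 2 = 698 minutes
Convert: 698 / 60 = 11 hours, 38 minutes
Result: 11:38

11:38


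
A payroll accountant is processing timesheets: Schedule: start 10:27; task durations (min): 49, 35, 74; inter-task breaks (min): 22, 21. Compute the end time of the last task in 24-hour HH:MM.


Start: 10:27 = 627 min from midnight
  after task 1 (49 min): 11:16
  after break (22 min): 11:38
  after task 2 (35 min): 12:13
  after break (21 min): 12:34
  after task 3 (74 min): 13:48
Total elapsed: 201 minutes
End time: 13:48

13:48


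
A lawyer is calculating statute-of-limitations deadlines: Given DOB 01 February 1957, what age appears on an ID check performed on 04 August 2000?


Birth: 1957-02-01
Reference: 2000-08-04
Year difference: 2000 - 1957 = 43
Has birthday (02-01) occurred by 08-04? Yes
Age in full years: 43

43


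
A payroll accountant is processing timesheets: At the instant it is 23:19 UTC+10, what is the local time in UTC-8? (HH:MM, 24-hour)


Local time: 23:19 at UTC+10 (offset 10h)
Target zone: UTC-8 (offset -8h)
Difference: -8 - (10) = -18 hours
Calculation: 23 + (-18) = 5
Result: 05:19

05:19


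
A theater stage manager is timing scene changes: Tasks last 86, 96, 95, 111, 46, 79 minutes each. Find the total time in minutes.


Durations: 86, 96, 95, 111, 46, 79
Running sum: 86
+ 96 = 182
+ 95 = 277
+ 111 = 388
+ 46 = 434
+ 79 = 513
Total duration: 513 minutes
That is 8 hours and 33 minutes

513


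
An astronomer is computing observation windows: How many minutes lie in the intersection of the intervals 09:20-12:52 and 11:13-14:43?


Interval A: [560, 772] minutes from midnight
Interval B: [673, 883] minutes from midnight
Overlap start = max(560, 673) = 673
Overlap end = min(772, 883) = 772
Overlap = 772 - 673 = 99 minutes

99


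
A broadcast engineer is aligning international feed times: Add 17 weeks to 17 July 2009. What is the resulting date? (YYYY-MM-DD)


Start: 2009-07-17
Weeks to add: 17
Convert to days: 17 x 7 = 119 days
Add 119 days to 2009-07-17
Result: 2009-11-13

2009-11-13


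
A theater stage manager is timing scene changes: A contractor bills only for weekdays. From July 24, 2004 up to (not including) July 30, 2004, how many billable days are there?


Start: 2004-07-24 (Saturday)
End (exclusive): 2004-07-30 (Friday)
Total calendar days: 6
Full weeks: 6 // 7 = 0 -> 0 weekdays
Remaining 6 days starting on Saturday:
  Sat(-), Sun(-), Mon(w), Tue(w), Wed(w), Thu(w) -> 4 weekdays
Total business days: 0 + 4 = 4

4


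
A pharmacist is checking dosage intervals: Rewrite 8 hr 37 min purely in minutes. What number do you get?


Hours: 8
Extra minutes: 37
Minutes per hour: 60
Hours to minutes: 8 x 60 = 480
Total: 480 + 37 = 517

517


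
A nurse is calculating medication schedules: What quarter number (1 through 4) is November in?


Month: November (month 11)
Q1: January-March (months 1-3)
Q2: April-June (months 4-6)
Q3: July-September (months 7-9)
Q4: October-December (months 10-12)
Month 11 falls in Q4

4


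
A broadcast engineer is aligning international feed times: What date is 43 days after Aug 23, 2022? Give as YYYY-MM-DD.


Start: 2022-08-23
Adding 43 days
Days remaining in August: 8
After August: 35 days still to add
September 2022: 30 days, 5 remaining
October 2022 has 31 days, need 5
Result: 2022-10-05

2022-10-05


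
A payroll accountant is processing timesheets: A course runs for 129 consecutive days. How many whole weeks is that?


Total days: 129
Days per week: 7
Division: 129 / 7 = 18 remainder 3
Complete weeks: 18
Remaining days: 3

18


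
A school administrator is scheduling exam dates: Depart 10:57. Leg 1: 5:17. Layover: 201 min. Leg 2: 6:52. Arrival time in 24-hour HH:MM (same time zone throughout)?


Depart: 10:57
Leg 1: +317 min -> 16:14
Layover: +201 min -> 19:35
Leg 2: +412 min -> 02:27
Total travel: 930 minutes = 15h 30m
Arrival: 02:27

02:27


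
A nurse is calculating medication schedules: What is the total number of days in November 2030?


Month: November
Year: 2030
November is a 30-day month
Total: 30 days

30


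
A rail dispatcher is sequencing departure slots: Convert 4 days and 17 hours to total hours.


Days: 4
Extra hours: 17
Hours per day: 24
Days to hours: 4 x 24 = 96
Total: 96 + 17 = 113

113


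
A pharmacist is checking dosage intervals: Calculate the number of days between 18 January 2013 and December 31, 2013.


Start: January 18, 2013
End: December 31, 2013
Days left in January: 13
February: 28
March: 31
April: 30
May: 31
... plus remaining months
Sum of remaining months: 334
Total: 13 + 334 = 347

347


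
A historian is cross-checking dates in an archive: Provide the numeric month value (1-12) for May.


Calendar month order:
4. April
5. May <--
6. June
May is month number 5

5


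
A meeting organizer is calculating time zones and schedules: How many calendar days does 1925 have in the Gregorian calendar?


Year: 1925
Check leap year rules:
Divisible by 4? No
1925 is not a leap year
Days: 365

365


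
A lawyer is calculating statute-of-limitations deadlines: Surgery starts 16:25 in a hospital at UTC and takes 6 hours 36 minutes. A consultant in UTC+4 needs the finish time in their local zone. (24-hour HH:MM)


Start: 16:25 in UTC
Step 1 - add duration:
  minutes: 25 + 36 = 61 (carry 1h)
  hours: 16 + 6 + 1 = 23
  end in UTC: 23:01
Step 2 - convert UTC -> UTC+4:
  offset difference: 4 - (0) = 4 hours
  23 + (4) = 27 -> mod 24 = 3
Result: 03:01 in UTC+4

03:01


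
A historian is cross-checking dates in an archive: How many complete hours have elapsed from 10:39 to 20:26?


Start: 10:39
End: 20:26
Hour difference: 20 - 10 = 10 hours
Minute difference: 26 - 39 = -13 minutes
Total minutes: 587
Complete hours: 587 / 60 = 9 (remainder 47)

9


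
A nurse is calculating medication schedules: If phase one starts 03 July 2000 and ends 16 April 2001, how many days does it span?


Start date: 2000-07-03
End date: 2001-04-16
Jul 2000: +29 days
Aug 2000: +31 days
Sep 2000: +30 days
... (7 more months)
Total: 287 days

287


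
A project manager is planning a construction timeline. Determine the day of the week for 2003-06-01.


Date: 2003-06-01
January 1, 2003 is a Wednesday
Day of year: 152
Offset from Jan 1: 151 days
151 mod 7 = 4
Result: Sunday

Sunday


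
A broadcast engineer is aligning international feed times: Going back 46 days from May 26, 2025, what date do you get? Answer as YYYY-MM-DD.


Start: 2025-05-26
Subtracting 46 days
Days already passed in May: 26
After going back through May: 20 more days to subtract
April 2025 has 30 days, need 20
Result: 2025-04-10

2025-04-10


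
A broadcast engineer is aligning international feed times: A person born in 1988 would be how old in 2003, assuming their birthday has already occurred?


Birth year: 1988
Current year: 2003
Age = current year - birth year
Age = 2003 - 1988 = 15

15


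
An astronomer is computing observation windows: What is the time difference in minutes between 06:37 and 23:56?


Start time: 06:37 = 397 minutes from midnight
End time: 23:56 = 1436 minutes from midnight
Difference: 1436 - 397 = 1039 minutes
That is 17 hours and 19 minutes

1039


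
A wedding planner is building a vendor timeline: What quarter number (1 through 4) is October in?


Month: October (month 10)
Q1: January-March (months 1-3)
Q2: April-June (months 4-6)
Q3: July-September (months 7-9)
Q4: October-December (months 10-12)
Month 10 falls in Q4

4


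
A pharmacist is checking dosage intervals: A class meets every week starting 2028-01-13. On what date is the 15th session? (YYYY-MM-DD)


First occurrence: 2028-01-13 (occurrence 1)
Each occurrence is 7 days after the previous.
Occurrence 15 is 14 weeks after the first.
14 weeks = 98 days
2028-01-13 + 98 days = 2028-04-20

2028-04-20


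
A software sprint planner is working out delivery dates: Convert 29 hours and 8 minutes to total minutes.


Hours: 29
Minutes: 8
Convert hours to minutes: 29 x 60 = 1740
Add remaining minutes: 1740 + 8 = 1748

1748
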